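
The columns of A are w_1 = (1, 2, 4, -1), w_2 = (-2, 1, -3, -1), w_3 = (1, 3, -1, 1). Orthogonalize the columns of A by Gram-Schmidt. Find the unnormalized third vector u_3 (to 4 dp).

u_3 = (1.5407, 1.9761, -0.9426, 1.7225)

e_1 = w_1/‖w_1‖ = (1, 2, 4, -1)/4.6904 = (0.2132, 0.4264, 0.8528, -0.2132).
r_{12} = e_1·w_2 = -2.3452.
u_2 = w_2 + 2.3452·e_1 = (-1.5000, 2.0000, -1.0000, -1.5000).
‖u_2‖ = 3.0822, so e_2 = (-0.4867, 0.6489, -0.3244, -0.4867).
r_{13} = e_1·w_3 = 0.4264; r_{23} = e_2·w_3 = 1.2978.
u_3 = w_3 − 0.4264·e_1 − 1.2978·e_2 = (1.5407, 1.9761, -0.9426, 1.7225).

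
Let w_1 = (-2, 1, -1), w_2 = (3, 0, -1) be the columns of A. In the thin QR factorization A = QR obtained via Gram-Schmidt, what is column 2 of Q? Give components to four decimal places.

e_2 = (0.5521, 0.3450, -0.7591)

w_1 = (-2, 1, -1); ‖w_1‖ = 2.4495, so e_1 = (-0.8165, 0.4082, -0.4082).
e_1·w_2 = (-0.8165)·3 + 0.4082·0 + (-0.4082)·(-1) = -2.0412.
u_2 = w_2 + 2.0412·e_1 = (1.3333, 0.8333, -1.8333).
‖u_2‖ = 2.4152, so e_2 = (0.5521, 0.3450, -0.7591).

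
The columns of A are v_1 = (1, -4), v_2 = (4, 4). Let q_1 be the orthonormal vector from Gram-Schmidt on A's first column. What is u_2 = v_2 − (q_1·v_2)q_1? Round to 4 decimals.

u_2 = (4.7059, 1.1765)

v_1 = (1, -4); ‖v_1‖ = 4.1231, so q_1 = (0.2425, -0.9701).
q_1·v_2 = 0.2425·4 + (-0.9701)·4 = -2.9104.
u_2 = v_2 + 2.9104·q_1 = (4.7059, 1.1765).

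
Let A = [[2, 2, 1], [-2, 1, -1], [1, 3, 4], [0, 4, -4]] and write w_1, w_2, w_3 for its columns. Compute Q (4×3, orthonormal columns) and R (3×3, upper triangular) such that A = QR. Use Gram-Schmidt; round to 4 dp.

q_1 = w_1/‖w_1‖ = (2, -2, 1, 0)/3.0000 = (0.6667, -0.6667, 0.3333, 0.0000).
r_{12} = q_1·w_2 = 1.6667.
u_2 = w_2 − 1.6667·q_1 = (0.8889, 2.1111, 2.4444, 4.0000).
‖u_2‖ = 5.2175, so q_2 = (0.1704, 0.4046, 0.4685, 0.7667).
r_{13} = q_1·w_3 = 2.6667; r_{23} = q_2·w_3 = -1.4268.
u_3 = w_3 − 2.6667·q_1 + 1.4268·q_2 = (-0.5347, 1.3551, 3.7796, -2.9061).
‖u_3‖ = 4.9853, so q_3 = (-0.1073, 0.2718, 0.7581, -0.5829).

Q = [[0.6667, 0.1704, -0.1073], [-0.6667, 0.4046, 0.2718], [0.3333, 0.4685, 0.7581], [0.0000, 0.7667, -0.5829]], R = [[3.0000, 1.6667, 2.6667], [0.0000, 5.2175, -1.4268], [0.0000, 0.0000, 4.9853]]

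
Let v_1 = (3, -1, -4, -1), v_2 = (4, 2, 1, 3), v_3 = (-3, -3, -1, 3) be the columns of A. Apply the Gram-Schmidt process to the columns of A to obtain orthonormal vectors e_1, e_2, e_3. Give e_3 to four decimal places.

e_3 = (-0.2603, -0.5123, -0.2611, 0.7757)

v_1 = (3, -1, -4, -1); ‖v_1‖ = 5.1962, so e_1 = (0.5774, -0.1925, -0.7698, -0.1925).
e_1·v_2 = 0.5774·4 + (-0.1925)·2 + (-0.7698)·1 + (-0.1925)·3 = 0.5774.
u_2 = v_2 − 0.5774·e_1 = (3.6667, 2.1111, 1.4444, 3.1111).
‖u_2‖ = 5.4467, so e_2 = (0.6732, 0.3876, 0.2652, 0.5712).
e_1·v_3 = 0.5774·(-3) + (-0.1925)·(-3) + (-0.7698)·(-1) + (-0.1925)·3 = -0.9623; e_2·v_3 = 0.6732·(-3) + 0.3876·(-3) + 0.2652·(-1) + 0.5712·3 = -1.7340.
u_3 = v_3 + 0.9623·e_1 + 1.7340·e_2 = (-1.2772, -2.5131, -1.2809, 3.8052).
‖u_3‖ = 4.9059, so e_3 = (-0.2603, -0.5123, -0.2611, 0.7757).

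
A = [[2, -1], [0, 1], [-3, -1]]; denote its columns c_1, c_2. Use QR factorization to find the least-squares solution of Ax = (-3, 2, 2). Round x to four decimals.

c_1 = (2, 0, -3); ‖c_1‖ = 3.6056, so e_1 = (0.5547, 0.0000, -0.8321).
e_1·c_2 = 0.5547·(-1) + 0.0000·1 + (-0.8321)·(-1) = 0.2774.
u_2 = c_2 − 0.2774·e_1 = (-1.1538, 1.0000, -0.7692).
‖u_2‖ = 1.7097, so e_2 = (-0.6749, 0.5849, -0.4499).
Qᵀb = (-3.3282, 2.2946).
Back-substitute: x_2 = 2.2946/1.7097 = 1.3421.
x_1 = (-3.3282 − 0.2774·1.3421)/3.6056 = -1.0263.

x = (-1.0263, 1.3421)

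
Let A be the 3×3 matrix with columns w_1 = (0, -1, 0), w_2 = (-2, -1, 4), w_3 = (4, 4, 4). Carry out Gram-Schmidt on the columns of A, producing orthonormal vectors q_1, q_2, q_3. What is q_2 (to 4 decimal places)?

q_2 = (-0.4472, 0.0000, 0.8944)

w_1 = (0, -1, 0); ‖w_1‖ = 1.0000, so q_1 = (0.0000, -1.0000, 0.0000).
q_1·w_2 = 0.0000·(-2) + (-1.0000)·(-1) + 0.0000·4 = 1.0000.
u_2 = w_2 − 1.0000·q_1 = (-2.0000, 0.0000, 4.0000).
‖u_2‖ = 4.4721, so q_2 = (-0.4472, 0.0000, 0.8944).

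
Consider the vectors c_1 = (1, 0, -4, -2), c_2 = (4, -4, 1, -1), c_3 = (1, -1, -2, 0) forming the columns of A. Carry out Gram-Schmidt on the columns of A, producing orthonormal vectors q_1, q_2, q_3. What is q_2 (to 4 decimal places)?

c_1 = (1, 0, -4, -2); ‖c_1‖ = 4.5826, so q_1 = (0.2182, 0.0000, -0.8729, -0.4364).
q_1·c_2 = 0.2182·4 + 0.0000·(-4) + (-0.8729)·1 + (-0.4364)·(-1) = 0.4364.
u_2 = c_2 − 0.4364·q_1 = (3.9048, -4.0000, 1.3810, -0.8095).
‖u_2‖ = 5.8146, so q_2 = (0.6715, -0.6879, 0.2375, -0.1392).

q_2 = (0.6715, -0.6879, 0.2375, -0.1392)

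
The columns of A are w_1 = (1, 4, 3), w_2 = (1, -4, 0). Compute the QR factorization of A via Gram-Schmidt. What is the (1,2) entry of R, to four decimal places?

r_{12} = -2.9417

e_1 = w_1/‖w_1‖ = (1, 4, 3)/5.0990 = (0.1961, 0.7845, 0.5883).
r_{12} = e_1·w_2 = -2.9417.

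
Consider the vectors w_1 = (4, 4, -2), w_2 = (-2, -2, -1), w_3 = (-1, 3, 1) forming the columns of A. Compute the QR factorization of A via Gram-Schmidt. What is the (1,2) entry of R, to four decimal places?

e_1 = w_1/‖w_1‖ = (4, 4, -2)/6.0000 = (0.6667, 0.6667, -0.3333).
r_{12} = e_1·w_2 = -2.3333.

r_{12} = -2.3333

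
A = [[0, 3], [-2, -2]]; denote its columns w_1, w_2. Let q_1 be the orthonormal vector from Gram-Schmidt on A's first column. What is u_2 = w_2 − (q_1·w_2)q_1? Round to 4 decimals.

w_1 = (0, -2); ‖w_1‖ = 2.0000, so q_1 = (0.0000, -1.0000).
q_1·w_2 = 0.0000·3 + (-1.0000)·(-2) = 2.0000.
u_2 = w_2 − 2.0000·q_1 = (3.0000, 0.0000).

u_2 = (3.0000, 0.0000)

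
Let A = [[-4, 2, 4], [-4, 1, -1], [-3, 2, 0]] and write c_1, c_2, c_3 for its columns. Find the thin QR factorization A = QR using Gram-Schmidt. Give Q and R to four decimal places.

c_1 = (-4, -4, -3); ‖c_1‖ = 6.4031, so q_1 = (-0.6247, -0.6247, -0.4685).
q_1·c_2 = (-0.6247)·2 + (-0.6247)·1 + (-0.4685)·2 = -2.8111.
u_2 = c_2 + 2.8111·q_1 = (0.2439, -0.7561, 0.6829).
‖u_2‖ = 1.0476, so q_2 = (0.2328, -0.7217, 0.6519).
q_1·c_3 = (-0.6247)·4 + (-0.6247)·(-1) + (-0.4685)·0 = -1.8741; q_2·c_3 = 0.2328·4 + (-0.7217)·(-1) + 0.6519·0 = 1.6530.
u_3 = c_3 + 1.8741·q_1 − 1.6530·q_2 = (2.4444, -0.9778, -1.9556).
‖u_3‖ = 3.2796, so q_3 = (0.7454, -0.2981, -0.5963).

Q = [[-0.6247, 0.2328, 0.7454], [-0.6247, -0.7217, -0.2981], [-0.4685, 0.6519, -0.5963]], R = [[6.4031, -2.8111, -1.8741], [0.0000, 1.0476, 1.6530], [0.0000, 0.0000, 3.2796]]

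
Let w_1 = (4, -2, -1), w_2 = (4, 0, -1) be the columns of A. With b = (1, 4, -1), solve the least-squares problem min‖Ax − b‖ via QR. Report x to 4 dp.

w_1 = (4, -2, -1); ‖w_1‖ = 4.5826, so e_1 = (0.8729, -0.4364, -0.2182).
e_1·w_2 = 0.8729·4 + (-0.4364)·0 + (-0.2182)·(-1) = 3.7097.
u_2 = w_2 − 3.7097·e_1 = (0.7619, 1.6190, -0.1905).
‖u_2‖ = 1.7995, so e_2 = (0.4234, 0.8997, -0.1059).
Qᵀb = (-0.6547, 4.1282).
Back-substitute: x_2 = 4.1282/1.7995 = 2.2941.
x_1 = (-0.6547 − 3.7097·2.2941)/4.5826 = -2.0000.

x = (-2.0000, 2.2941)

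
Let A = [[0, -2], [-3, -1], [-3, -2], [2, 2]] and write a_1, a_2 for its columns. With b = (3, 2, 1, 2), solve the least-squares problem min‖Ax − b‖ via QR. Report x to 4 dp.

a_1 = (0, -3, -3, 2); ‖a_1‖ = 4.6904, so q_1 = (0.0000, -0.6396, -0.6396, 0.4264).
q_1·a_2 = 0.0000·(-2) + (-0.6396)·(-1) + (-0.6396)·(-2) + 0.4264·2 = 2.7716.
u_2 = a_2 − 2.7716·q_1 = (-2.0000, 0.7727, -0.2273, 0.8182).
‖u_2‖ = 2.3061, so q_2 = (-0.8673, 0.3351, -0.0986, 0.3548).
Qᵀb = (-1.0660, -1.3206).
Back-substitute: x_2 = -1.3206/2.3061 = -0.5726.
x_1 = (-1.0660 − 2.7716·(-0.5726))/4.6904 = 0.1111.

x = (0.1111, -0.5726)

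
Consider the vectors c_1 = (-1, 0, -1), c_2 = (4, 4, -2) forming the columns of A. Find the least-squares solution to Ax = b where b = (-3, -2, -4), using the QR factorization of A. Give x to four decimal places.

x = (3.3529, -0.1471)

c_1 = (-1, 0, -1); ‖c_1‖ = 1.4142, so q_1 = (-0.7071, 0.0000, -0.7071).
q_1·c_2 = (-0.7071)·4 + 0.0000·4 + (-0.7071)·(-2) = -1.4142.
u_2 = c_2 + 1.4142·q_1 = (3.0000, 4.0000, -3.0000).
‖u_2‖ = 5.8310, so q_2 = (0.5145, 0.6860, -0.5145).
Qᵀb = (4.9497, -0.8575).
Back-substitute: x_2 = -0.8575/5.8310 = -0.1471.
x_1 = (4.9497 + 1.4142·(-0.1471))/1.4142 = 3.3529.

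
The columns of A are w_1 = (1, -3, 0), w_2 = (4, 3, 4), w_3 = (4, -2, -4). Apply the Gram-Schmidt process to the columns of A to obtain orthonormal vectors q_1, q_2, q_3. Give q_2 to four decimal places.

q_2 = (0.7252, 0.2417, 0.6447)

q_1 = w_1/‖w_1‖ = (1, -3, 0)/3.1623 = (0.3162, -0.9487, 0.0000).
r_{12} = q_1·w_2 = -1.5811.
u_2 = w_2 + 1.5811·q_1 = (4.5000, 1.5000, 4.0000).
‖u_2‖ = 6.2048, so q_2 = (0.7252, 0.2417, 0.6447).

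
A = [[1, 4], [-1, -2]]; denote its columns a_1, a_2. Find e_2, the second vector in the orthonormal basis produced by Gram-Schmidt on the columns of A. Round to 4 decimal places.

a_1 = (1, -1); ‖a_1‖ = 1.4142, so e_1 = (0.7071, -0.7071).
e_1·a_2 = 0.7071·4 + (-0.7071)·(-2) = 4.2426.
u_2 = a_2 − 4.2426·e_1 = (1.0000, 1.0000).
‖u_2‖ = 1.4142, so e_2 = (0.7071, 0.7071).

e_2 = (0.7071, 0.7071)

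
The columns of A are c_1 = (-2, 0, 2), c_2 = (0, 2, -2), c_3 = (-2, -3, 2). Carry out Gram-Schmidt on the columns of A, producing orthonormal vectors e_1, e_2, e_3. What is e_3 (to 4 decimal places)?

e_1 = c_1/‖c_1‖ = (-2, 0, 2)/2.8284 = (-0.7071, 0.0000, 0.7071).
r_{12} = e_1·c_2 = -1.4142.
u_2 = c_2 + 1.4142·e_1 = (-1.0000, 2.0000, -1.0000).
‖u_2‖ = 2.4495, so e_2 = (-0.4082, 0.8165, -0.4082).
r_{13} = e_1·c_3 = 2.8284; r_{23} = e_2·c_3 = -2.4495.
u_3 = c_3 − 2.8284·e_1 + 2.4495·e_2 = (-1.0000, -1.0000, -1.0000).
‖u_3‖ = 1.7321, so e_3 = (-0.5774, -0.5774, -0.5774).

e_3 = (-0.5774, -0.5774, -0.5774)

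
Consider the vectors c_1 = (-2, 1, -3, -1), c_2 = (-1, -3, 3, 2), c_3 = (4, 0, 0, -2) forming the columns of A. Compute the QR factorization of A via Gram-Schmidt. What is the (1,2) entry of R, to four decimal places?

r_{12} = -3.0984

c_1 = (-2, 1, -3, -1); ‖c_1‖ = 3.8730, so e_1 = (-0.5164, 0.2582, -0.7746, -0.2582).
r_{12} = e_1·c_2 = -3.0984.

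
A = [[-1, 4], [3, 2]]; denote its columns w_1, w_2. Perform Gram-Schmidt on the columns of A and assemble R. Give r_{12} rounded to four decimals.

e_1 = w_1/‖w_1‖ = (-1, 3)/3.1623 = (-0.3162, 0.9487).
r_{12} = e_1·w_2 = 0.6325.

r_{12} = 0.6325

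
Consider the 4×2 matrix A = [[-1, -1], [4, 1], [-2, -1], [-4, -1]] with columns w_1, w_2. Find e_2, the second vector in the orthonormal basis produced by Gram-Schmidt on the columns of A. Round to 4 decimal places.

w_1 = (-1, 4, -2, -4); ‖w_1‖ = 6.0828, so e_1 = (-0.1644, 0.6576, -0.3288, -0.6576).
e_1·w_2 = (-0.1644)·(-1) + 0.6576·1 + (-0.3288)·(-1) + (-0.6576)·(-1) = 1.8084.
u_2 = w_2 − 1.8084·e_1 = (-0.7027, -0.1892, -0.4054, 0.1892).
‖u_2‖ = 0.8542, so e_2 = (-0.8226, -0.2215, -0.4746, 0.2215).

e_2 = (-0.8226, -0.2215, -0.4746, 0.2215)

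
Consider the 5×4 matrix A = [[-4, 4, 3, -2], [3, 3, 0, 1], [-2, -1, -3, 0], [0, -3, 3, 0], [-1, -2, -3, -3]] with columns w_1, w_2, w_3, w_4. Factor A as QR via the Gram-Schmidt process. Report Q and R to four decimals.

w_1 = (-4, 3, -2, 0, -1); ‖w_1‖ = 5.4772, so q_1 = (-0.7303, 0.5477, -0.3651, 0.0000, -0.1826).
q_1·w_2 = (-0.7303)·4 + 0.5477·3 + (-0.3651)·(-1) + 0.0000·(-3) + (-0.1826)·(-2) = -0.5477.
u_2 = w_2 + 0.5477·q_1 = (3.6000, 3.3000, -1.2000, -3.0000, -2.1000).
‖u_2‖ = 6.2209, so q_2 = (0.5787, 0.5305, -0.1929, -0.4822, -0.3376).
q_1·w_3 = (-0.7303)·3 + 0.5477·0 + (-0.3651)·(-3) + 0.0000·3 + (-0.1826)·(-3) = -0.5477; q_2·w_3 = 0.5787·3 + 0.5305·0 + (-0.1929)·(-3) + (-0.4822)·3 + (-0.3376)·(-3) = 1.8807.
u_3 = w_3 + 0.5477·q_1 − 1.8807·q_2 = (1.5116, -0.6977, -2.8372, 3.9070, -2.4651).
‖u_3‖ = 5.6712, so q_3 = (0.2665, -0.1230, -0.5003, 0.6889, -0.4347).
q_1·w_4 = (-0.7303)·(-2) + 0.5477·1 + (-0.3651)·0 + 0.0000·0 + (-0.1826)·(-3) = 2.5560; q_2·w_4 = 0.5787·(-2) + 0.5305·1 + (-0.1929)·0 + (-0.4822)·0 + (-0.3376)·(-3) = 0.3858; q_3·w_4 = 0.2665·(-2) + (-0.1230)·1 + (-0.5003)·0 + 0.6889·0 + (-0.4347)·(-3) = 0.6479.
u_4 = w_4 − 2.5560·q_1 − 0.3858·q_2 − 0.6479·q_3 = (-0.5293, -0.5249, 1.3319, -0.2603, -2.1215).
‖u_4‖ = 2.6264, so q_4 = (-0.2015, -0.1999, 0.5071, -0.0991, -0.8077).

Q = [[-0.7303, 0.5787, 0.2665, -0.2015], [0.5477, 0.5305, -0.1230, -0.1999], [-0.3651, -0.1929, -0.5003, 0.5071], [0.0000, -0.4822, 0.6889, -0.0991], [-0.1826, -0.3376, -0.4347, -0.8077]], R = [[5.4772, -0.5477, -0.5477, 2.5560], [0.0000, 6.2209, 1.8807, 0.3858], [0.0000, 0.0000, 5.6712, 0.6479], [0.0000, 0.0000, 0.0000, 2.6264]]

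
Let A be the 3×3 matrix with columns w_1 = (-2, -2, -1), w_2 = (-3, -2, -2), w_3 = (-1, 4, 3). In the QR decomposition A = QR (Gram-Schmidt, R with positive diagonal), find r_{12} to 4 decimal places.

r_{12} = 4.0000

w_1 = (-2, -2, -1); ‖w_1‖ = 3.0000, so q_1 = (-0.6667, -0.6667, -0.3333).
r_{12} = q_1·w_2 = 4.0000.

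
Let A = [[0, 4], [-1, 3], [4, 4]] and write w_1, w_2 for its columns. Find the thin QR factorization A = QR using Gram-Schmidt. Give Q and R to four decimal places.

Q = [[0.0000, 0.7177], [-0.2425, 0.6755], [0.9701, 0.1689]], R = [[4.1231, 3.1530], [0.0000, 5.5730]]

w_1 = (0, -1, 4); ‖w_1‖ = 4.1231, so q_1 = (0.0000, -0.2425, 0.9701).
q_1·w_2 = 0.0000·4 + (-0.2425)·3 + 0.9701·4 = 3.1530.
u_2 = w_2 − 3.1530·q_1 = (4.0000, 3.7647, 0.9412).
‖u_2‖ = 5.5730, so q_2 = (0.7177, 0.6755, 0.1689).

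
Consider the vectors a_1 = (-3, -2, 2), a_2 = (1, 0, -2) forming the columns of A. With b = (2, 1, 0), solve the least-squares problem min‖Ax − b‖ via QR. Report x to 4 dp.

x = (-0.7222, -0.6111)

a_1 = (-3, -2, 2); ‖a_1‖ = 4.1231, so q_1 = (-0.7276, -0.4851, 0.4851).
q_1·a_2 = (-0.7276)·1 + (-0.4851)·0 + 0.4851·(-2) = -1.6977.
u_2 = a_2 + 1.6977·q_1 = (-0.2353, -0.8235, -1.1765).
‖u_2‖ = 1.4552, so q_2 = (-0.1617, -0.5659, -0.8085).
Qᵀb = (-1.9403, -0.8893).
Back-substitute: x_2 = -0.8893/1.4552 = -0.6111.
x_1 = (-1.9403 + 1.6977·(-0.6111))/4.1231 = -0.7222.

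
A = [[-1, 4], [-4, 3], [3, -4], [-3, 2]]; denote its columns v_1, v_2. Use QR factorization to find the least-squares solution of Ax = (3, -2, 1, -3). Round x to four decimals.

x = (1.5012, 1.0453)

q_1 = v_1/‖v_1‖ = (-1, -4, 3, -3)/5.9161 = (-0.1690, -0.6761, 0.5071, -0.5071).
r_{12} = q_1·v_2 = -5.7470.
u_2 = v_2 + 5.7470·q_1 = (3.0286, -0.8857, -1.0857, -0.9143).
‖u_2‖ = 3.4600, so q_2 = (0.8753, -0.2560, -0.3138, -0.2642).
Qᵀb = (2.8735, 3.6169).
Back-substitute: x_2 = 3.6169/3.4600 = 1.0453.
x_1 = (2.8735 + 5.7470·1.0453)/5.9161 = 1.5012.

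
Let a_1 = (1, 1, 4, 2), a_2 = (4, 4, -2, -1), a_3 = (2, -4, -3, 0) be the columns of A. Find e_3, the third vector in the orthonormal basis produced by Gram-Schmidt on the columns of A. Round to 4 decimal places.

e_3 = (0.6742, -0.6742, -0.1348, 0.2697)

a_1 = (1, 1, 4, 2); ‖a_1‖ = 4.6904, so e_1 = (0.2132, 0.2132, 0.8528, 0.4264).
e_1·a_2 = 0.2132·4 + 0.2132·4 + 0.8528·(-2) + 0.4264·(-1) = -0.4264.
u_2 = a_2 + 0.4264·e_1 = (4.0909, 4.0909, -1.6364, -0.8182).
‖u_2‖ = 6.0678, so e_2 = (0.6742, 0.6742, -0.2697, -0.1348).
e_1·a_3 = 0.2132·2 + 0.2132·(-4) + 0.8528·(-3) + 0.4264·0 = -2.9848; e_2·a_3 = 0.6742·2 + 0.6742·(-4) + (-0.2697)·(-3) + (-0.1348)·0 = -0.5394.
u_3 = a_3 + 2.9848·e_1 + 0.5394·e_2 = (3.0000, -3.0000, -0.6000, 1.2000).
‖u_3‖ = 4.4497, so e_3 = (0.6742, -0.6742, -0.1348, 0.2697).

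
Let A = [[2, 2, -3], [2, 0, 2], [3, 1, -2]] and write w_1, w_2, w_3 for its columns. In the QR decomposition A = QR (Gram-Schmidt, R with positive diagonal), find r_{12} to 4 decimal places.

r_{12} = 1.6977

q_1 = w_1/‖w_1‖ = (2, 2, 3)/4.1231 = (0.4851, 0.4851, 0.7276).
r_{12} = q_1·w_2 = 1.6977.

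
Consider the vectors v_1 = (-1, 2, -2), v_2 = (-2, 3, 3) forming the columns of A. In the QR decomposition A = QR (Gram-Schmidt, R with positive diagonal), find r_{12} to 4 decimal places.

r_{12} = 0.6667

q_1 = v_1/‖v_1‖ = (-1, 2, -2)/3.0000 = (-0.3333, 0.6667, -0.6667).
r_{12} = q_1·v_2 = 0.6667.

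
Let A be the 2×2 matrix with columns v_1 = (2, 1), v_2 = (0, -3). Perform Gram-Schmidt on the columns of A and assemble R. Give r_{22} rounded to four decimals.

r_{22} = 2.6833

e_1 = v_1/‖v_1‖ = (2, 1)/2.2361 = (0.8944, 0.4472).
r_{12} = e_1·v_2 = -1.3416.
u_2 = v_2 + 1.3416·e_1 = (1.2000, -2.4000).
r_{22} = ‖u_2‖ = 2.6833.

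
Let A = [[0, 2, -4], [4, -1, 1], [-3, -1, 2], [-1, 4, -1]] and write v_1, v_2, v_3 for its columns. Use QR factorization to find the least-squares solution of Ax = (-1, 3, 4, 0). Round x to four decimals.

x = (0.0549, 0.1307, 0.7735)

v_1 = (0, 4, -3, -1); ‖v_1‖ = 5.0990, so q_1 = (0.0000, 0.7845, -0.5883, -0.1961).
q_1·v_2 = 0.0000·2 + 0.7845·(-1) + (-0.5883)·(-1) + (-0.1961)·4 = -0.9806.
u_2 = v_2 + 0.9806·q_1 = (2.0000, -0.2308, -1.5769, 3.8077).
‖u_2‖ = 4.5868, so q_2 = (0.4360, -0.0503, -0.3438, 0.8301).
q_1·v_3 = 0.0000·(-4) + 0.7845·1 + (-0.5883)·2 + (-0.1961)·(-1) = -0.1961; q_2·v_3 = 0.4360·(-4) + (-0.0503)·1 + (-0.3438)·2 + 0.8301·(-1) = -3.3122.
u_3 = v_3 + 0.1961·q_1 + 3.3122·q_2 = (-2.5558, 0.9872, 0.7459, 1.7112).
‖u_3‖ = 3.3152, so q_3 = (-0.7709, 0.2978, 0.2250, 0.5161).
Qᵀb = (0.0000, -1.9622, 2.5642).
Back-substitute: x_3 = 2.5642/3.3152 = 0.7735.
x_2 = (-1.9622 + 3.3122·0.7735)/4.5868 = 0.1307.
x_1 = (0.0000 + 0.9806·0.1307 + 0.1961·0.7735)/5.0990 = 0.0549.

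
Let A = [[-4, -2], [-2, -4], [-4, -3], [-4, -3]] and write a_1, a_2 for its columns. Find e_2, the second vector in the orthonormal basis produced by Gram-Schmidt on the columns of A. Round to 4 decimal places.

e_2 = (0.4005, -0.9154, 0.0286, 0.0286)

a_1 = (-4, -2, -4, -4); ‖a_1‖ = 7.2111, so e_1 = (-0.5547, -0.2774, -0.5547, -0.5547).
e_1·a_2 = (-0.5547)·(-2) + (-0.2774)·(-4) + (-0.5547)·(-3) + (-0.5547)·(-3) = 5.5470.
u_2 = a_2 − 5.5470·e_1 = (1.0769, -2.4615, 0.0769, 0.0769).
‖u_2‖ = 2.6890, so e_2 = (0.4005, -0.9154, 0.0286, 0.0286).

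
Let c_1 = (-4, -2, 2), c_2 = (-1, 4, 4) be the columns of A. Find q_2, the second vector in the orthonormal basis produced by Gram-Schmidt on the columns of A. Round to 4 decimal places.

c_1 = (-4, -2, 2); ‖c_1‖ = 4.8990, so q_1 = (-0.8165, -0.4082, 0.4082).
q_1·c_2 = (-0.8165)·(-1) + (-0.4082)·4 + 0.4082·4 = 0.8165.
u_2 = c_2 − 0.8165·q_1 = (-0.3333, 4.3333, 3.6667).
‖u_2‖ = 5.6862, so q_2 = (-0.0586, 0.7621, 0.6448).

q_2 = (-0.0586, 0.7621, 0.6448)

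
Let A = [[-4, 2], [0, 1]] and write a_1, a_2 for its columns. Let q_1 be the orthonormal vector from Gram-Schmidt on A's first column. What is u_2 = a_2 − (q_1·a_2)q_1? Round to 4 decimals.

a_1 = (-4, 0); ‖a_1‖ = 4.0000, so q_1 = (-1.0000, 0.0000).
q_1·a_2 = (-1.0000)·2 + 0.0000·1 = -2.0000.
u_2 = a_2 + 2.0000·q_1 = (0.0000, 1.0000).

u_2 = (0.0000, 1.0000)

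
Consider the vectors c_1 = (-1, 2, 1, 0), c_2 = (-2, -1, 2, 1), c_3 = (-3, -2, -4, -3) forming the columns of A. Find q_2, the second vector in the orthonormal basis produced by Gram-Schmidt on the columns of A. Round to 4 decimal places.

q_1 = c_1/‖c_1‖ = (-1, 2, 1, 0)/2.4495 = (-0.4082, 0.8165, 0.4082, 0.0000).
r_{12} = q_1·c_2 = 0.8165.
u_2 = c_2 − 0.8165·q_1 = (-1.6667, -1.6667, 1.6667, 1.0000).
‖u_2‖ = 3.0551, so q_2 = (-0.5455, -0.5455, 0.5455, 0.3273).

q_2 = (-0.5455, -0.5455, 0.5455, 0.3273)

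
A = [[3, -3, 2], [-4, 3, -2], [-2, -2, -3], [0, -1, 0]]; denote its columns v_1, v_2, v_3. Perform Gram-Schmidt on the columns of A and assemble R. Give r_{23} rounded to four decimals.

e_1 = v_1/‖v_1‖ = (3, -4, -2, 0)/5.3852 = (0.5571, -0.7428, -0.3714, 0.0000).
r_{12} = e_1·v_2 = -3.1568.
u_2 = v_2 + 3.1568·e_1 = (-1.2414, 0.6552, -3.1724, -1.0000).
‖u_2‖ = 3.6103, so e_2 = (-0.3438, 0.1815, -0.8787, -0.2770).
r_{23} = e_2·v_3 = 1.5855.

r_{23} = 1.5855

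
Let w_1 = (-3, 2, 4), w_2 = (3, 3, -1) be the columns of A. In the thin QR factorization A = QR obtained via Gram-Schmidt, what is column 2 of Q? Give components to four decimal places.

e_2 = (0.5470, 0.8371, -0.0083)

w_1 = (-3, 2, 4); ‖w_1‖ = 5.3852, so e_1 = (-0.5571, 0.3714, 0.7428).
e_1·w_2 = (-0.5571)·3 + 0.3714·3 + 0.7428·(-1) = -1.2999.
u_2 = w_2 + 1.2999·e_1 = (2.2759, 3.4828, -0.0345).
‖u_2‖ = 4.1606, so e_2 = (0.5470, 0.8371, -0.0083).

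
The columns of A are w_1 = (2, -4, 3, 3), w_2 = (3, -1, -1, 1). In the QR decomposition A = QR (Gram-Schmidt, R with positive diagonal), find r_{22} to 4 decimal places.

r_{22} = 3.0608

w_1 = (2, -4, 3, 3); ‖w_1‖ = 6.1644, so q_1 = (0.3244, -0.6489, 0.4867, 0.4867).
q_1·w_2 = 0.3244·3 + (-0.6489)·(-1) + 0.4867·(-1) + 0.4867·1 = 1.6222.
u_2 = w_2 − 1.6222·q_1 = (2.4737, 0.0526, -1.7895, 0.2105).
r_{22} = ‖u_2‖ = 3.0608.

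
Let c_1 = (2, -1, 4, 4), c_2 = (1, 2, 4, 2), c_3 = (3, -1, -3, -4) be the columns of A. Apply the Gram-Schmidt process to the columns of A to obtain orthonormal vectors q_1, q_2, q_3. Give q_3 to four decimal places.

q_3 = (0.8864, -0.0128, 0.0160, -0.4624)

c_1 = (2, -1, 4, 4); ‖c_1‖ = 6.0828, so q_1 = (0.3288, -0.1644, 0.6576, 0.6576).
q_1·c_2 = 0.3288·1 + (-0.1644)·2 + 0.6576·4 + 0.6576·2 = 3.9456.
u_2 = c_2 − 3.9456·q_1 = (-0.2973, 2.6486, 1.4054, -0.5946).
‖u_2‖ = 3.0712, so q_2 = (-0.0968, 0.8624, 0.4576, -0.1936).
q_1·c_3 = 0.3288·3 + (-0.1644)·(-1) + 0.6576·(-3) + 0.6576·(-4) = -3.4524; q_2·c_3 = (-0.0968)·3 + 0.8624·(-1) + 0.4576·(-3) + (-0.1936)·(-4) = -1.7512.
u_3 = c_3 + 3.4524·q_1 + 1.7512·q_2 = (3.9656, -0.0573, 0.0716, -2.0688).
‖u_3‖ = 4.4737, so q_3 = (0.8864, -0.0128, 0.0160, -0.4624).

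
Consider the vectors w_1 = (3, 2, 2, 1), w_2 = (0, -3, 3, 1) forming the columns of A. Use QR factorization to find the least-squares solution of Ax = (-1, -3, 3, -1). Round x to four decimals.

q_1 = w_1/‖w_1‖ = (3, 2, 2, 1)/4.2426 = (0.7071, 0.4714, 0.4714, 0.2357).
r_{12} = q_1·w_2 = 0.2357.
u_2 = w_2 − 0.2357·q_1 = (-0.1667, -3.1111, 2.8889, 0.9444).
‖u_2‖ = 4.3525, so q_2 = (-0.0383, -0.7148, 0.6637, 0.2170).
Qᵀb = (-0.9428, 3.9568).
Back-substitute: x_2 = 3.9568/4.3525 = 0.9091.
x_1 = (-0.9428 − 0.2357·0.9091)/4.2426 = -0.2727.

x = (-0.2727, 0.9091)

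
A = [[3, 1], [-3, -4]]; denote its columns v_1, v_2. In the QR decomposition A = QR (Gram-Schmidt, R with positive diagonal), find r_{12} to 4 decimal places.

r_{12} = 3.5355

e_1 = v_1/‖v_1‖ = (3, -3)/4.2426 = (0.7071, -0.7071).
r_{12} = e_1·v_2 = 3.5355.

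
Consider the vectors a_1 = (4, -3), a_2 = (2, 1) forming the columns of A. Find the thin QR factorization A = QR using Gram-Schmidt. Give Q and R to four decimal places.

a_1 = (4, -3); ‖a_1‖ = 5.0000, so e_1 = (0.8000, -0.6000).
e_1·a_2 = 0.8000·2 + (-0.6000)·1 = 1.0000.
u_2 = a_2 − 1.0000·e_1 = (1.2000, 1.6000).
‖u_2‖ = 2.0000, so e_2 = (0.6000, 0.8000).

Q = [[0.8000, 0.6000], [-0.6000, 0.8000]], R = [[5.0000, 1.0000], [0.0000, 2.0000]]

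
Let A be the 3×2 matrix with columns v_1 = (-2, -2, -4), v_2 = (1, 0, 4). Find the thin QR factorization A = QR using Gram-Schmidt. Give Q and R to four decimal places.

e_1 = v_1/‖v_1‖ = (-2, -2, -4)/4.8990 = (-0.4082, -0.4082, -0.8165).
r_{12} = e_1·v_2 = -3.6742.
u_2 = v_2 + 3.6742·e_1 = (-0.5000, -1.5000, 1.0000).
‖u_2‖ = 1.8708, so e_2 = (-0.2673, -0.8018, 0.5345).

Q = [[-0.4082, -0.2673], [-0.4082, -0.8018], [-0.8165, 0.5345]], R = [[4.8990, -3.6742], [0.0000, 1.8708]]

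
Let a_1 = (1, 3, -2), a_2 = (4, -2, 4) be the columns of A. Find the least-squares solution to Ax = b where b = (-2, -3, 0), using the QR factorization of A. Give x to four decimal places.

q_1 = a_1/‖a_1‖ = (1, 3, -2)/3.7417 = (0.2673, 0.8018, -0.5345).
r_{12} = q_1·a_2 = -2.6726.
u_2 = a_2 + 2.6726·q_1 = (4.7143, 0.1429, 2.5714).
‖u_2‖ = 5.3719, so q_2 = (0.8776, 0.0266, 0.4787).
Qᵀb = (-2.9399, -1.8350).
Back-substitute: x_2 = -1.8350/5.3719 = -0.3416.
x_1 = (-2.9399 + 2.6726·(-0.3416))/3.7417 = -1.0297.

x = (-1.0297, -0.3416)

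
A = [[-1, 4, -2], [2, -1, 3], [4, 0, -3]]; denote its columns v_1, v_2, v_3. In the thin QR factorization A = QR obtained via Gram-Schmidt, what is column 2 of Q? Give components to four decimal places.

e_2 = (0.9500, -0.1096, 0.2923)

v_1 = (-1, 2, 4); ‖v_1‖ = 4.5826, so e_1 = (-0.2182, 0.4364, 0.8729).
e_1·v_2 = (-0.2182)·4 + 0.4364·(-1) + 0.8729·0 = -1.3093.
u_2 = v_2 + 1.3093·e_1 = (3.7143, -0.4286, 1.1429).
‖u_2‖ = 3.9097, so e_2 = (0.9500, -0.1096, 0.2923).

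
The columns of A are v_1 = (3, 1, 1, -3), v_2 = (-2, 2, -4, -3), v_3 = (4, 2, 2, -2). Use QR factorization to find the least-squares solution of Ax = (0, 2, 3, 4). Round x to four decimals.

e_1 = v_1/‖v_1‖ = (3, 1, 1, -3)/4.4721 = (0.6708, 0.2236, 0.2236, -0.6708).
r_{12} = e_1·v_2 = 0.2236.
u_2 = v_2 − 0.2236·e_1 = (-2.1500, 1.9500, -4.0500, -2.8500).
‖u_2‖ = 5.7402, so e_2 = (-0.3746, 0.3397, -0.7055, -0.4965).
r_{13} = e_1·v_3 = 4.9193; r_{23} = e_2·v_3 = -1.2369.
u_3 = v_3 − 4.9193·e_1 + 1.2369·e_2 = (0.2367, 1.3202, 0.0273, 0.6859).
‖u_3‖ = 1.5067, so e_3 = (0.1571, 0.8762, 0.0181, 0.4552).
Qᵀb = (-1.5652, -3.4232, 3.6277).
Back-substitute: x_3 = 3.6277/1.5067 = 2.4078.
x_2 = (-3.4232 + 1.2369·2.4078)/5.7402 = -0.0775.
x_1 = (-1.5652 − 0.2236·(-0.0775) − 4.9193·2.4078)/4.4721 = -2.9947.

x = (-2.9947, -0.0775, 2.4078)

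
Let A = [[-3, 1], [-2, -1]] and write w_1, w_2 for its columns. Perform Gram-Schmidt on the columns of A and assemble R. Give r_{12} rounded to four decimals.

w_1 = (-3, -2); ‖w_1‖ = 3.6056, so e_1 = (-0.8321, -0.5547).
r_{12} = e_1·w_2 = -0.2774.

r_{12} = -0.2774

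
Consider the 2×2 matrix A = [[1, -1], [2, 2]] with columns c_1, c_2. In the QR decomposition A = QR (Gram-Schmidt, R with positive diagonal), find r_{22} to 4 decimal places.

r_{22} = 1.7889

c_1 = (1, 2); ‖c_1‖ = 2.2361, so e_1 = (0.4472, 0.8944).
e_1·c_2 = 0.4472·(-1) + 0.8944·2 = 1.3416.
u_2 = c_2 − 1.3416·e_1 = (-1.6000, 0.8000).
r_{22} = ‖u_2‖ = 1.7889.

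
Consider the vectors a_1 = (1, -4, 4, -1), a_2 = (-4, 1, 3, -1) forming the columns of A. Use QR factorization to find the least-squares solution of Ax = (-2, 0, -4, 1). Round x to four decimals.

a_1 = (1, -4, 4, -1); ‖a_1‖ = 5.8310, so q_1 = (0.1715, -0.6860, 0.6860, -0.1715).
q_1·a_2 = 0.1715·(-4) + (-0.6860)·1 + 0.6860·3 + (-0.1715)·(-1) = 0.8575.
u_2 = a_2 − 0.8575·q_1 = (-4.1471, 1.5882, 2.4118, -0.8529).
‖u_2‖ = 5.1249, so q_2 = (-0.8092, 0.3099, 0.4706, -0.1664).
Qᵀb = (-3.2585, -0.4304).
Back-substitute: x_2 = -0.4304/5.1249 = -0.0840.
x_1 = (-3.2585 − 0.8575·(-0.0840))/5.8310 = -0.5465.

x = (-0.5465, -0.0840)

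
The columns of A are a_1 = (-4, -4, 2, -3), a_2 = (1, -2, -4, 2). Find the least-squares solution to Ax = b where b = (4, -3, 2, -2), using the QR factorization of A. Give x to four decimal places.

x = (0.1268, -0.0293)

q_1 = a_1/‖a_1‖ = (-4, -4, 2, -3)/6.7082 = (-0.5963, -0.5963, 0.2981, -0.4472).
r_{12} = q_1·a_2 = -1.4907.
u_2 = a_2 + 1.4907·q_1 = (0.1111, -2.8889, -3.5556, 1.3333).
‖u_2‖ = 4.7726, so q_2 = (0.0233, -0.6053, -0.7450, 0.2794).
Qᵀb = (0.8944, -0.1397).
Back-substitute: x_2 = -0.1397/4.7726 = -0.0293.
x_1 = (0.8944 + 1.4907·(-0.0293))/6.7082 = 0.1268.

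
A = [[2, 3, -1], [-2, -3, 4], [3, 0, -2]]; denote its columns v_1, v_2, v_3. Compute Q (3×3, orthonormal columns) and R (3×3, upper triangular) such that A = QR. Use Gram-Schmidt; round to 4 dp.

Q = [[0.4851, 0.5145, 0.7071], [-0.4851, -0.5145, 0.7071], [0.7276, -0.6860, 0.0000]], R = [[4.1231, 2.9104, -3.8806], [0.0000, 3.0870, -1.2005], [0.0000, 0.0000, 2.1213]]

v_1 = (2, -2, 3); ‖v_1‖ = 4.1231, so q_1 = (0.4851, -0.4851, 0.7276).
q_1·v_2 = 0.4851·3 + (-0.4851)·(-3) + 0.7276·0 = 2.9104.
u_2 = v_2 − 2.9104·q_1 = (1.5882, -1.5882, -2.1176).
‖u_2‖ = 3.0870, so q_2 = (0.5145, -0.5145, -0.6860).
q_1·v_3 = 0.4851·(-1) + (-0.4851)·4 + 0.7276·(-2) = -3.8806; q_2·v_3 = 0.5145·(-1) + (-0.5145)·4 + (-0.6860)·(-2) = -1.2005.
u_3 = v_3 + 3.8806·q_1 + 1.2005·q_2 = (1.5000, 1.5000, 0.0000).
‖u_3‖ = 2.1213, so q_3 = (0.7071, 0.7071, 0.0000).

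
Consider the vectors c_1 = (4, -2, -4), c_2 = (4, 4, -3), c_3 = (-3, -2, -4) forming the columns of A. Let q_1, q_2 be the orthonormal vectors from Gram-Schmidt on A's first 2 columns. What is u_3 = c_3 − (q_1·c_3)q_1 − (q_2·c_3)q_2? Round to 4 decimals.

u_3 = (-3.1487, 0.5725, -3.4349)

c_1 = (4, -2, -4); ‖c_1‖ = 6.0000, so q_1 = (0.6667, -0.3333, -0.6667).
q_1·c_2 = 0.6667·4 + (-0.3333)·4 + (-0.6667)·(-3) = 3.3333.
u_2 = c_2 − 3.3333·q_1 = (1.7778, 5.1111, -0.7778).
‖u_2‖ = 5.4671, so q_2 = (0.3252, 0.9349, -0.1423).
q_1·c_3 = 0.6667·(-3) + (-0.3333)·(-2) + (-0.6667)·(-4) = 1.3333; q_2·c_3 = 0.3252·(-3) + 0.9349·(-2) + (-0.1423)·(-4) = -2.2763.
u_3 = c_3 − 1.3333·q_1 + 2.2763·q_2 = (-3.1487, 0.5725, -3.4349).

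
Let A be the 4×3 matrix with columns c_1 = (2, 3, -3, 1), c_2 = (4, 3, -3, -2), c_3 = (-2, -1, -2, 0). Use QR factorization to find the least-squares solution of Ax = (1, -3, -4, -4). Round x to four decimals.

c_1 = (2, 3, -3, 1); ‖c_1‖ = 4.7958, so q_1 = (0.4170, 0.6255, -0.6255, 0.2085).
q_1·c_2 = 0.4170·4 + 0.6255·3 + (-0.6255)·(-3) + 0.2085·(-2) = 5.0043.
u_2 = c_2 − 5.0043·q_1 = (1.9130, -0.1304, 0.1304, -3.0435).
‖u_2‖ = 3.5995, so q_2 = (0.5315, -0.0362, 0.0362, -0.8455).
q_1·c_3 = 0.4170·(-2) + 0.6255·(-1) + (-0.6255)·(-2) + 0.2085·0 = -0.2085; q_2·c_3 = 0.5315·(-2) + (-0.0362)·(-1) + 0.0362·(-2) + (-0.8455)·0 = -1.0992.
u_3 = c_3 + 0.2085·q_1 + 1.0992·q_2 = (-1.3289, -0.9094, -2.0906, -0.8859).
‖u_3‖ = 2.7836, so q_3 = (-0.4774, -0.3267, -0.7510, -0.3183).
Qᵀb = (0.2085, 3.8773, 4.7799).
Back-substitute: x_3 = 4.7799/2.7836 = 1.7172.
x_2 = (3.8773 + 1.0992·1.7172)/3.5995 = 1.6016.
x_1 = (0.2085 − 5.0043·1.6016 + 0.2085·1.7172)/4.7958 = -1.5531.

x = (-1.5531, 1.6016, 1.7172)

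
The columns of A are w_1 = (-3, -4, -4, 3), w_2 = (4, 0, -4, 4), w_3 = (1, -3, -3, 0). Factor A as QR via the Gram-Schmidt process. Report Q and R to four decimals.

w_1 = (-3, -4, -4, 3); ‖w_1‖ = 7.0711, so q_1 = (-0.4243, -0.5657, -0.5657, 0.4243).
q_1·w_2 = (-0.4243)·4 + (-0.5657)·0 + (-0.5657)·(-4) + 0.4243·4 = 2.2627.
u_2 = w_2 − 2.2627·q_1 = (4.9600, 1.2800, -2.7200, 3.0400).
‖u_2‖ = 6.5483, so q_2 = (0.7575, 0.1955, -0.4154, 0.4642).
q_1·w_3 = (-0.4243)·1 + (-0.5657)·(-3) + (-0.5657)·(-3) + 0.4243·0 = 2.9698; q_2·w_3 = 0.7575·1 + 0.1955·(-3) + (-0.4154)·(-3) + 0.4642·0 = 1.4172.
u_3 = w_3 − 2.9698·q_1 − 1.4172·q_2 = (1.1866, -1.5970, -0.7313, -1.9179).
‖u_3‖ = 2.8586, so q_3 = (0.4151, -0.5587, -0.2558, -0.6709).

Q = [[-0.4243, 0.7575, 0.4151], [-0.5657, 0.1955, -0.5587], [-0.5657, -0.4154, -0.2558], [0.4243, 0.4642, -0.6709]], R = [[7.0711, 2.2627, 2.9698], [0.0000, 6.5483, 1.4172], [0.0000, 0.0000, 2.8586]]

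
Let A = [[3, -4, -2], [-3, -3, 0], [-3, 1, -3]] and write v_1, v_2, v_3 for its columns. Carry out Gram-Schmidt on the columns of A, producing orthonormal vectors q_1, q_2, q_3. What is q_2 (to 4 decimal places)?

q_2 = (-0.6712, -0.7383, 0.0671)

v_1 = (3, -3, -3); ‖v_1‖ = 5.1962, so q_1 = (0.5774, -0.5774, -0.5774).
q_1·v_2 = 0.5774·(-4) + (-0.5774)·(-3) + (-0.5774)·1 = -1.1547.
u_2 = v_2 + 1.1547·q_1 = (-3.3333, -3.6667, 0.3333).
‖u_2‖ = 4.9666, so q_2 = (-0.6712, -0.7383, 0.0671).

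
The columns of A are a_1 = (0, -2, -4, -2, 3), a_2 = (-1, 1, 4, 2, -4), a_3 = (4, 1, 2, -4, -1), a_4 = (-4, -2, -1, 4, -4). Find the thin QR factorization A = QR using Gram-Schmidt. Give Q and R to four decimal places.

Q = [[0.0000, -0.5803, 0.4641, 0.4533], [-0.3482, -0.6155, -0.1401, 0.1004], [-0.6963, -0.0703, 0.2184, -0.6192], [-0.3482, -0.0352, -0.7825, 0.3073], [0.5222, -0.5275, -0.3239, -0.5537]], R = [[5.7446, -5.9186, -0.8704, -2.0889], [0.0000, 1.7233, -2.4091, 5.5919], [0.0000, 0.0000, 5.6070, -3.6288], [0.0000, 0.0000, 0.0000, 2.0491]]

e_1 = a_1/‖a_1‖ = (0, -2, -4, -2, 3)/5.7446 = (0.0000, -0.3482, -0.6963, -0.3482, 0.5222).
r_{12} = e_1·a_2 = -5.9186.
u_2 = a_2 + 5.9186·e_1 = (-1.0000, -1.0606, -0.1212, -0.0606, -0.9091).
‖u_2‖ = 1.7233, so e_2 = (-0.5803, -0.6155, -0.0703, -0.0352, -0.5275).
r_{13} = e_1·a_3 = -0.8704; r_{23} = e_2·a_3 = -2.4091.
u_3 = a_3 + 0.8704·e_1 + 2.4091·e_2 = (2.6020, -0.7857, 1.2245, -4.3878, -1.8163).
‖u_3‖ = 5.6070, so e_3 = (0.4641, -0.1401, 0.2184, -0.7825, -0.3239).
r_{14} = e_1·a_4 = -2.0889; r_{24} = e_2·a_4 = 5.5919; r_{34} = e_3·a_4 = -3.6288.
u_4 = a_4 + 2.0889·e_1 − 5.5919·e_2 + 3.6288·e_3 = (0.9289, 0.2058, -1.2687, 0.6297, -1.1347).
‖u_4‖ = 2.0491, so e_4 = (0.4533, 0.1004, -0.6192, 0.3073, -0.5537).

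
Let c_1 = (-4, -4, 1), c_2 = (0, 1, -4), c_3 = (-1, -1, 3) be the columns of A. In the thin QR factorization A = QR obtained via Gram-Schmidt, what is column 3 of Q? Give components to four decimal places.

c_1 = (-4, -4, 1); ‖c_1‖ = 5.7446, so e_1 = (-0.6963, -0.6963, 0.1741).
e_1·c_2 = (-0.6963)·0 + (-0.6963)·1 + 0.1741·(-4) = -1.3926.
u_2 = c_2 + 1.3926·e_1 = (-0.9697, 0.0303, -3.7576).
‖u_2‖ = 3.8808, so e_2 = (-0.2499, 0.0078, -0.9682).
e_1·c_3 = (-0.6963)·(-1) + (-0.6963)·(-1) + 0.1741·3 = 1.9149; e_2·c_3 = (-0.2499)·(-1) + 0.0078·(-1) + (-0.9682)·3 = -2.6627.
u_3 = c_3 − 1.9149·e_1 + 2.6627·e_2 = (-0.3320, 0.3541, 0.0885).
‖u_3‖ = 0.4934, so e_3 = (-0.6728, 0.7177, 0.1794).

e_3 = (-0.6728, 0.7177, 0.1794)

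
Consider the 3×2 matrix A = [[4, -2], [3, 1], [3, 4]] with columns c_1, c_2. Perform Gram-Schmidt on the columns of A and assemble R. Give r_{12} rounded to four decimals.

r_{12} = 1.2005

c_1 = (4, 3, 3); ‖c_1‖ = 5.8310, so q_1 = (0.6860, 0.5145, 0.5145).
r_{12} = q_1·c_2 = 1.2005.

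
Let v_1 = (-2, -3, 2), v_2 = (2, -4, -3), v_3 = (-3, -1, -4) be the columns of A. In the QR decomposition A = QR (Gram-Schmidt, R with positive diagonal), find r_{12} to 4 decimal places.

v_1 = (-2, -3, 2); ‖v_1‖ = 4.1231, so q_1 = (-0.4851, -0.7276, 0.4851).
r_{12} = q_1·v_2 = 0.4851.

r_{12} = 0.4851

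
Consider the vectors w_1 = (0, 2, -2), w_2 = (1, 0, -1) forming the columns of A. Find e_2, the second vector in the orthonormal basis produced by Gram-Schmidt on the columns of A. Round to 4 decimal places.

w_1 = (0, 2, -2); ‖w_1‖ = 2.8284, so e_1 = (0.0000, 0.7071, -0.7071).
e_1·w_2 = 0.0000·1 + 0.7071·0 + (-0.7071)·(-1) = 0.7071.
u_2 = w_2 − 0.7071·e_1 = (1.0000, -0.5000, -0.5000).
‖u_2‖ = 1.2247, so e_2 = (0.8165, -0.4082, -0.4082).

e_2 = (0.8165, -0.4082, -0.4082)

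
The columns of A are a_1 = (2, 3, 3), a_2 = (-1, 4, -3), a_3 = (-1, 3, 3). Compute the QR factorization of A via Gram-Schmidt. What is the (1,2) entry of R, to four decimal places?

r_{12} = 0.2132

q_1 = a_1/‖a_1‖ = (2, 3, 3)/4.6904 = (0.4264, 0.6396, 0.6396).
r_{12} = q_1·a_2 = 0.2132.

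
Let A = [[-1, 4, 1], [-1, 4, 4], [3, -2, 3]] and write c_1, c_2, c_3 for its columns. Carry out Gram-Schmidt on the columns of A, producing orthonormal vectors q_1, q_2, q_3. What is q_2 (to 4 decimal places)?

q_2 = (0.6396, 0.6396, 0.4264)

q_1 = c_1/‖c_1‖ = (-1, -1, 3)/3.3166 = (-0.3015, -0.3015, 0.9045).
r_{12} = q_1·c_2 = -4.2212.
u_2 = c_2 + 4.2212·q_1 = (2.7273, 2.7273, 1.8182).
‖u_2‖ = 4.2640, so q_2 = (0.6396, 0.6396, 0.4264).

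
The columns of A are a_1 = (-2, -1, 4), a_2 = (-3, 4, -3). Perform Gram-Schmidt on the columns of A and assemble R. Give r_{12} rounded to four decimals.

r_{12} = -2.1822

a_1 = (-2, -1, 4); ‖a_1‖ = 4.5826, so e_1 = (-0.4364, -0.2182, 0.8729).
r_{12} = e_1·a_2 = -2.1822.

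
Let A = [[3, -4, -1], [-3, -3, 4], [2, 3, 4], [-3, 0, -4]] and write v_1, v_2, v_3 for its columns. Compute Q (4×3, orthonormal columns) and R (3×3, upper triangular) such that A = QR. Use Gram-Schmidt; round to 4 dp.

Q = [[0.5388, -0.7389, -0.1499], [-0.5388, -0.4667, 0.6892], [0.3592, 0.4834, 0.4894], [-0.5388, 0.0500, -0.5128]], R = [[5.5678, 0.5388, 0.8980], [0.0000, 5.8060, 0.6056], [0.0000, 0.0000, 6.9157]]

v_1 = (3, -3, 2, -3); ‖v_1‖ = 5.5678, so e_1 = (0.5388, -0.5388, 0.3592, -0.5388).
e_1·v_2 = 0.5388·(-4) + (-0.5388)·(-3) + 0.3592·3 + (-0.5388)·0 = 0.5388.
u_2 = v_2 − 0.5388·e_1 = (-4.2903, -2.7097, 2.8065, 0.2903).
‖u_2‖ = 5.8060, so e_2 = (-0.7389, -0.4667, 0.4834, 0.0500).
e_1·v_3 = 0.5388·(-1) + (-0.5388)·4 + 0.3592·4 + (-0.5388)·(-4) = 0.8980; e_2·v_3 = (-0.7389)·(-1) + (-0.4667)·4 + 0.4834·4 + 0.0500·(-4) = 0.6056.
u_3 = v_3 − 0.8980·e_1 − 0.6056·e_2 = (-1.0364, 4.7665, 3.3847, -3.5464).
‖u_3‖ = 6.9157, so e_3 = (-0.1499, 0.6892, 0.4894, -0.5128).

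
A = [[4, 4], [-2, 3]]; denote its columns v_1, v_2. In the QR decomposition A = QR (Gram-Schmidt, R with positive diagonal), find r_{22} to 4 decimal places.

r_{22} = 4.4721

v_1 = (4, -2); ‖v_1‖ = 4.4721, so q_1 = (0.8944, -0.4472).
q_1·v_2 = 0.8944·4 + (-0.4472)·3 = 2.2361.
u_2 = v_2 − 2.2361·q_1 = (2.0000, 4.0000).
r_{22} = ‖u_2‖ = 4.4721.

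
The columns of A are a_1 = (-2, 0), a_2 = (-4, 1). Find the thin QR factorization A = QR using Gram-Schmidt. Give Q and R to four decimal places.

q_1 = a_1/‖a_1‖ = (-2, 0)/2.0000 = (-1.0000, 0.0000).
r_{12} = q_1·a_2 = 4.0000.
u_2 = a_2 − 4.0000·q_1 = (0.0000, 1.0000).
‖u_2‖ = 1.0000, so q_2 = (0.0000, 1.0000).

Q = [[-1.0000, 0.0000], [0.0000, 1.0000]], R = [[2.0000, 4.0000], [0.0000, 1.0000]]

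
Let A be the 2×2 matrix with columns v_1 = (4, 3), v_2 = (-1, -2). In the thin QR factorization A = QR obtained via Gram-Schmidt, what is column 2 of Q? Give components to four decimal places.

e_2 = (0.6000, -0.8000)

e_1 = v_1/‖v_1‖ = (4, 3)/5.0000 = (0.8000, 0.6000).
r_{12} = e_1·v_2 = -2.0000.
u_2 = v_2 + 2.0000·e_1 = (0.6000, -0.8000).
‖u_2‖ = 1.0000, so e_2 = (0.6000, -0.8000).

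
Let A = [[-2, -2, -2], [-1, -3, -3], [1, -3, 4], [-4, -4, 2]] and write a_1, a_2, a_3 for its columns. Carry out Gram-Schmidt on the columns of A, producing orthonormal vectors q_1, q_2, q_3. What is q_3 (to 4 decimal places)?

q_1 = a_1/‖a_1‖ = (-2, -1, 1, -4)/4.6904 = (-0.4264, -0.2132, 0.2132, -0.8528).
r_{12} = q_1·a_2 = 4.2640.
u_2 = a_2 − 4.2640·q_1 = (-0.1818, -2.0909, -3.9091, -0.3636).
‖u_2‖ = 4.4518, so q_2 = (-0.0408, -0.4697, -0.8781, -0.0817).
r_{13} = q_1·a_3 = 0.6396; r_{23} = q_2·a_3 = -2.1850.
u_3 = a_3 − 0.6396·q_1 + 2.1850·q_2 = (-1.8165, -3.8899, 1.9450, 2.3670).
‖u_3‖ = 5.2741, so q_3 = (-0.3444, -0.7375, 0.3688, 0.4488).

q_3 = (-0.3444, -0.7375, 0.3688, 0.4488)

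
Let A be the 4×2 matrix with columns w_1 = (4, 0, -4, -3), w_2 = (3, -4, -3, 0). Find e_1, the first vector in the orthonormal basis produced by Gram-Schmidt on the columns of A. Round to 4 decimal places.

e_1 = (0.6247, 0.0000, -0.6247, -0.4685)

e_1 = w_1/‖w_1‖ = (4, 0, -4, -3)/6.4031 = (0.6247, 0.0000, -0.6247, -0.4685).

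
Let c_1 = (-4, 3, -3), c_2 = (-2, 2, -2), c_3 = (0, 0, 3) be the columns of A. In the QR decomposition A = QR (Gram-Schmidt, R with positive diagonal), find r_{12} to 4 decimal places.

c_1 = (-4, 3, -3); ‖c_1‖ = 5.8310, so e_1 = (-0.6860, 0.5145, -0.5145).
r_{12} = e_1·c_2 = 3.4300.

r_{12} = 3.4300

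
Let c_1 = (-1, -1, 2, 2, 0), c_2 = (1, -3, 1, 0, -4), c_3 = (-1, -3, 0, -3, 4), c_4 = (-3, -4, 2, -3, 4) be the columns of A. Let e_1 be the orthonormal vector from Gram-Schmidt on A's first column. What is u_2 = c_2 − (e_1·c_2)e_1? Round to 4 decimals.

c_1 = (-1, -1, 2, 2, 0); ‖c_1‖ = 3.1623, so e_1 = (-0.3162, -0.3162, 0.6325, 0.6325, 0.0000).
e_1·c_2 = (-0.3162)·1 + (-0.3162)·(-3) + 0.6325·1 + 0.6325·0 + 0.0000·(-4) = 1.2649.
u_2 = c_2 − 1.2649·e_1 = (1.4000, -2.6000, 0.2000, -0.8000, -4.0000).

u_2 = (1.4000, -2.6000, 0.2000, -0.8000, -4.0000)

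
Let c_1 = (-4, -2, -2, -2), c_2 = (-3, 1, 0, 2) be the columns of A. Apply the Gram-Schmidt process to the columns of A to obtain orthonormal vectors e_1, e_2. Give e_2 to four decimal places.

e_2 = (-0.6010, 0.4006, 0.1202, 0.6811)

c_1 = (-4, -2, -2, -2); ‖c_1‖ = 5.2915, so e_1 = (-0.7559, -0.3780, -0.3780, -0.3780).
e_1·c_2 = (-0.7559)·(-3) + (-0.3780)·1 + (-0.3780)·0 + (-0.3780)·2 = 1.1339.
u_2 = c_2 − 1.1339·e_1 = (-2.1429, 1.4286, 0.4286, 2.4286).
‖u_2‖ = 3.5657, so e_2 = (-0.6010, 0.4006, 0.1202, 0.6811).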